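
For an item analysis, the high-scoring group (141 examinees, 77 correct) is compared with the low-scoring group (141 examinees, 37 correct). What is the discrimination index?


p_upper = 77/141 = 0.5461
p_lower = 37/141 = 0.2624
D = 0.5461 - 0.2624 = 0.2837

0.2837


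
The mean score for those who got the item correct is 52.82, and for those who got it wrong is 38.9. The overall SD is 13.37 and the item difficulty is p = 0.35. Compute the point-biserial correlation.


q = 1 - p = 0.65
rpb = ((M1 - M0) / SD) * sqrt(p * q)
rpb = ((52.82 - 38.9) / 13.37) * sqrt(0.35 * 0.65)
rpb = 0.4966

0.4966


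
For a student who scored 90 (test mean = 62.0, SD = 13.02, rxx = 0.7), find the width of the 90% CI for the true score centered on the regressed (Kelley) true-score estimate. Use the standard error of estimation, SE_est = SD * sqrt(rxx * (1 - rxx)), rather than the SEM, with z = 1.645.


True score estimate = 0.7*90 + 0.3*62.0 = 81.6
SE_est = SD * sqrt(rxx * (1 - rxx)) = 13.02 * sqrt(0.7 * 0.3) = 13.02 * sqrt(0.21) = 5.966514
CI = T_est +/- z * SE_est, so width = 2 * z * SE_est = 2 * 1.645 * 5.966514
Width = 19.6298

19.6298


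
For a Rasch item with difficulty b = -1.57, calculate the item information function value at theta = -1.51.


P = 1/(1+exp(-(-1.51--1.57))) = 0.515
I = P*(1-P) = 0.515 * 0.485
I = 0.2498

0.2498


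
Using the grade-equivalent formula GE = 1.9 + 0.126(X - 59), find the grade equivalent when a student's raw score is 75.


raw - median = 75 - 59 = 16
slope * diff = 0.126 * 16 = 2.016
GE = 1.9 + 2.016
GE = 3.916

3.916


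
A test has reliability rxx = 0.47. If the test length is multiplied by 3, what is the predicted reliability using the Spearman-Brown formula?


r_new = (n * rxx) / (1 + (n-1) * rxx)
r_new = (3 * 0.47) / (1 + 2 * 0.47)
r_new = 1.41 / 1.94
r_new = 0.7268

0.7268


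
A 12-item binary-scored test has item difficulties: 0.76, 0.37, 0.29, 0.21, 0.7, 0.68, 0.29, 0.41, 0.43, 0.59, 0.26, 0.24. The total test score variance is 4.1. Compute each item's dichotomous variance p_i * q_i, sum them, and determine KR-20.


For each item, compute p_i * q_i:
  Item 1: 0.76 * 0.24 = 0.1824
  Item 2: 0.37 * 0.63 = 0.2331
  Item 3: 0.29 * 0.71 = 0.2059
  Item 4: 0.21 * 0.79 = 0.1659
  Item 5: 0.7 * 0.3 = 0.21
  Item 6: 0.68 * 0.32 = 0.2176
  Item 7: 0.29 * 0.71 = 0.2059
  Item 8: 0.41 * 0.59 = 0.2419
  Item 9: 0.43 * 0.57 = 0.2451
  Item 10: 0.59 * 0.41 = 0.2419
  Item 11: 0.26 * 0.74 = 0.1924
  Item 12: 0.24 * 0.76 = 0.1824
Sum(p_i * q_i) = 0.1824 + 0.2331 + 0.2059 + 0.1659 + 0.21 + 0.2176 + 0.2059 + 0.2419 + 0.2451 + 0.2419 + 0.1924 + 0.1824 = 2.5245
KR-20 = (k/(k-1)) * (1 - Sum(p_i*q_i) / Var_total)
= (12/11) * (1 - 2.5245/4.1)
= 1.0909 * 0.3843
KR-20 = 0.4192

0.4192


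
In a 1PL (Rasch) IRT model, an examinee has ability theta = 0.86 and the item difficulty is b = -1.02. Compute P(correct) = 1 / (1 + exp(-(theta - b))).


theta - b = 0.86 - -1.02 = 1.88
exp(-(theta - b)) = exp(-1.88) = 0.1526
P = 1 / (1 + 0.1526)
P = 0.8676

0.8676


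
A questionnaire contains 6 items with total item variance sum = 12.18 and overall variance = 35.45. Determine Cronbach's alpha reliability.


alpha = (k/(k-1)) * (1 - sum(si^2)/s_total^2)
= (6/5) * (1 - 12.18/35.45)
alpha = 0.7877

0.7877


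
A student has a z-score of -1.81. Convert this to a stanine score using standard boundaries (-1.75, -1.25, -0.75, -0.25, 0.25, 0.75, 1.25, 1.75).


Stanine boundaries: [-1.75, -1.25, -0.75, -0.25, 0.25, 0.75, 1.25, 1.75]
z = -1.81
Check each boundary:
  z < -1.75
  z < -1.25
  z < -0.75
  z < -0.25
  z < 0.25
  z < 0.75
  z < 1.25
  z < 1.75
Highest qualifying boundary gives stanine = 1

1


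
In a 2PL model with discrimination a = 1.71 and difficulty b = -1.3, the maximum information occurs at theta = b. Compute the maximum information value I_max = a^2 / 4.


For 2PL, max info at theta = b = -1.3
I_max = a^2 / 4 = 1.71^2 / 4
= 2.9241 / 4
I_max = 0.731

0.731


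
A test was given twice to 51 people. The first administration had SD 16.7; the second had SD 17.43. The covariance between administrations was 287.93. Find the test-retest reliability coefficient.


r = cov(X,Y) / (SD_X * SD_Y)
r = 287.93 / (16.7 * 17.43)
r = 287.93 / 291.081
r = 0.9892

0.9892


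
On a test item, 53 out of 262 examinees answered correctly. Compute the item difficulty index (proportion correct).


Item difficulty p = number correct / total examinees
p = 53 / 262
p = 0.2023

0.2023


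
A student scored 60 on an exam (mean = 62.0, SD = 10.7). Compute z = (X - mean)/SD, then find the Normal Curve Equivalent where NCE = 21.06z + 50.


z = (X - mean) / SD = (60 - 62.0) / 10.7
z = -2.0 / 10.7
z = -0.1869
NCE = NCE = 21.06z + 50
Carry z at full precision (z = -2.0 / 10.7) into the conversion:
NCE = 21.06 * (-2.0 / 10.7) + 50 = -42.12 / 10.7 + 50
NCE = -3.9364 + 50
NCE = 46.0636

46.0636


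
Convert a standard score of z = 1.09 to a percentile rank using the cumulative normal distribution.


CDF(z) = 0.5 * (1 + erf(z/sqrt(2)))
erf(0.7707) = 0.7243
CDF = 0.8621
Percentile rank = 0.8621 * 100 = 86.21

86.21


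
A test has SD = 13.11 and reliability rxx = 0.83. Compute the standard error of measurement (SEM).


SEM = SD * sqrt(1 - rxx)
SEM = 13.11 * sqrt(1 - 0.83)
SEM = 13.11 * sqrt(0.17) = 13.11 * 0.412311
SEM = 5.4054

5.4054


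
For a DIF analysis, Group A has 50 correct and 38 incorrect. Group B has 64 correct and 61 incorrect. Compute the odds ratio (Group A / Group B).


Odds_A = 50/38 = 1.3158
Odds_B = 64/61 = 1.0492
OR = Odds_A / Odds_B = 1.3158 / 1.0492
Exactly, OR = (50 * 61) / (38 * 64) = 3050 / 2432
OR = 1.2541

1.2541


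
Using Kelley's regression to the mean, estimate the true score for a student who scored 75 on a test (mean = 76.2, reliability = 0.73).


T_est = rxx * X + (1 - rxx) * mean
T_est = 0.73 * 75 + 0.27 * 76.2
T_est = 54.75 + 20.574
T_est = 75.324

75.324


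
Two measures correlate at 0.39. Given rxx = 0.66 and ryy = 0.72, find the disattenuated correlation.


r_corrected = rxy / sqrt(rxx * ryy)
= 0.39 / sqrt(0.66 * 0.72)
= 0.39 / sqrt(0.4752)
= 0.39 / 0.689348
r_corrected = 0.5658

0.5658


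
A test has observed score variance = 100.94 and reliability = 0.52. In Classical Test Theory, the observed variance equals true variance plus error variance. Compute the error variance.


var_true = rxx * var_obs = 0.52 * 100.94 = 52.4888
var_error = var_obs - var_true
var_error = 100.94 - 52.4888
var_error = 48.4512

48.4512


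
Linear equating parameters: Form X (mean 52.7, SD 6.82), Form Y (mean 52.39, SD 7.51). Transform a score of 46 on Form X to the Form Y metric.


slope = SD_Y / SD_X = 7.51 / 6.82 ~ 1.1012
intercept = mean_Y - slope * mean_X = 52.39 - (7.51 / 6.82) * 52.7 ~ -5.6418
Y = slope * X + intercept. To avoid rounding drift from the rounded slope/intercept, evaluate the equivalent form Y = mean_Y + SD_Y * (X - mean_X) / SD_X at full precision:
Y = 52.39 + 7.51 * (46 - 52.7) / 6.82
Y = 52.39 - 7.51 * 6.7 / 6.82
Y = 52.39 - 50.317 / 6.82
Y = 52.39 - 7.3779
Y = 45.0121

45.0121


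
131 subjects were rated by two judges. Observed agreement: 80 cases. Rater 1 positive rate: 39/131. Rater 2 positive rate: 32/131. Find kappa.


P_o = 80/131 = 0.610687
P_e = (39*32 + 92*99) / 17161 = 0.603461
kappa = (P_o - P_e) / (1 - P_e)
kappa = (0.610687 - 0.603461) / (1 - 0.603461)
kappa = 0.0182

0.0182


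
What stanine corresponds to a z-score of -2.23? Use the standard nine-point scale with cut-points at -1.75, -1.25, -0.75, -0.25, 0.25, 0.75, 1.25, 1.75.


Stanine boundaries: [-1.75, -1.25, -0.75, -0.25, 0.25, 0.75, 1.25, 1.75]
z = -2.23
Check each boundary:
  z < -1.75
  z < -1.25
  z < -0.75
  z < -0.25
  z < 0.25
  z < 0.75
  z < 1.25
  z < 1.75
Highest qualifying boundary gives stanine = 1

1


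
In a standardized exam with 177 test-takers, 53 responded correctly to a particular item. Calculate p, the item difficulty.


Item difficulty p = number correct / total examinees
p = 53 / 177
p = 0.2994

0.2994


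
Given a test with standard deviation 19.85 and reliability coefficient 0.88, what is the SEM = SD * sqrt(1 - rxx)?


SEM = SD * sqrt(1 - rxx)
SEM = 19.85 * sqrt(1 - 0.88)
SEM = 19.85 * sqrt(0.12) = 19.85 * 0.34641
SEM = 6.8762

6.8762


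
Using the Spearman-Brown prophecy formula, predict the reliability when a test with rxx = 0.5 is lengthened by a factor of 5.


r_new = (n * rxx) / (1 + (n-1) * rxx)
r_new = (5 * 0.5) / (1 + 4 * 0.5)
r_new = 2.5 / 3.0
r_new = 0.8333

0.8333


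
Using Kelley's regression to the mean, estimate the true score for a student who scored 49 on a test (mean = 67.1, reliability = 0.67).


T_est = rxx * X + (1 - rxx) * mean
T_est = 0.67 * 49 + 0.33 * 67.1
T_est = 32.83 + 22.143
T_est = 54.973

54.973


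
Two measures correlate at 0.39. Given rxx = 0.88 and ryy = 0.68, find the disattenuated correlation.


r_corrected = rxy / sqrt(rxx * ryy)
= 0.39 / sqrt(0.88 * 0.68)
= 0.39 / sqrt(0.5984)
= 0.39 / 0.773563
r_corrected = 0.5042

0.5042


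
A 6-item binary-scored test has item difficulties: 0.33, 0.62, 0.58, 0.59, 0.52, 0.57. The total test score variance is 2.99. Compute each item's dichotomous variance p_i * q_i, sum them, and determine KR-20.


For each item, compute p_i * q_i:
  Item 1: 0.33 * 0.67 = 0.2211
  Item 2: 0.62 * 0.38 = 0.2356
  Item 3: 0.58 * 0.42 = 0.2436
  Item 4: 0.59 * 0.41 = 0.2419
  Item 5: 0.52 * 0.48 = 0.2496
  Item 6: 0.57 * 0.43 = 0.2451
Sum(p_i * q_i) = 0.2211 + 0.2356 + 0.2436 + 0.2419 + 0.2496 + 0.2451 = 1.4369
KR-20 = (k/(k-1)) * (1 - Sum(p_i*q_i) / Var_total)
= (6/5) * (1 - 1.4369/2.99)
= 1.2 * 0.5194
KR-20 = 0.6233

0.6233


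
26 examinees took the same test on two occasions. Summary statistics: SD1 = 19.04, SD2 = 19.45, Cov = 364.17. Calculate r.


r = cov(X,Y) / (SD_X * SD_Y)
r = 364.17 / (19.04 * 19.45)
r = 364.17 / 370.328
r = 0.9834

0.9834


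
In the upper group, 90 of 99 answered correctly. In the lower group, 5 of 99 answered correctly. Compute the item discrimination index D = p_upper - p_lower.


p_upper = 90/99 = 0.9091
p_lower = 5/99 = 0.0505
D = 0.9091 - 0.0505 = 0.8586

0.8586


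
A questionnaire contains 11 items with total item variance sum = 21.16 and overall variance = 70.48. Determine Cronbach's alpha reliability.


alpha = (k/(k-1)) * (1 - sum(si^2)/s_total^2)
= (11/10) * (1 - 21.16/70.48)
alpha = 0.7698

0.7698


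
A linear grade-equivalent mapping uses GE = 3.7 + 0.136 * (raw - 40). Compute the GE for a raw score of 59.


raw - median = 59 - 40 = 19
slope * diff = 0.136 * 19 = 2.584
GE = 3.7 + 2.584
GE = 6.284

6.284


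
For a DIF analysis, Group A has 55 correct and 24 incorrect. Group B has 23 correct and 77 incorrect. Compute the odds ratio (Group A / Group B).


Odds_A = 55/24 = 2.2917
Odds_B = 23/77 = 0.2987
OR = Odds_A / Odds_B = 2.2917 / 0.2987
Exactly, OR = (55 * 77) / (24 * 23) = 4235 / 552
OR = 7.6721

7.6721


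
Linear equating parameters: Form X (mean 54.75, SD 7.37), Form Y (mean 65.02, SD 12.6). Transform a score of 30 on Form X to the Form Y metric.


slope = SD_Y / SD_X = 12.6 / 7.37 ~ 1.7096
intercept = mean_Y - slope * mean_X = 65.02 - (12.6 / 7.37) * 54.75 ~ -28.5824
Y = slope * X + intercept. To avoid rounding drift from the rounded slope/intercept, evaluate the equivalent form Y = mean_Y + SD_Y * (X - mean_X) / SD_X at full precision:
Y = 65.02 + 12.6 * (30 - 54.75) / 7.37
Y = 65.02 - 12.6 * 24.75 / 7.37
Y = 65.02 - 311.85 / 7.37
Y = 65.02 - 42.3134
Y = 22.7066

22.7066


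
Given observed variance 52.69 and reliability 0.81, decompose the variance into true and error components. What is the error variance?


var_true = rxx * var_obs = 0.81 * 52.69 = 42.6789
var_error = var_obs - var_true
var_error = 52.69 - 42.6789
var_error = 10.0111

10.0111


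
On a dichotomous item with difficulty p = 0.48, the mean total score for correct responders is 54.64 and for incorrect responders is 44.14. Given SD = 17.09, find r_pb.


q = 1 - p = 0.52
rpb = ((M1 - M0) / SD) * sqrt(p * q)
rpb = ((54.64 - 44.14) / 17.09) * sqrt(0.48 * 0.52)
rpb = 0.307

0.307


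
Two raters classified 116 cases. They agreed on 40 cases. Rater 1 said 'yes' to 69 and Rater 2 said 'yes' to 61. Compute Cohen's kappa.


P_o = 40/116 = 0.344828
P_e = (69*61 + 47*55) / 13456 = 0.504905
kappa = (P_o - P_e) / (1 - P_e)
kappa = (0.344828 - 0.504905) / (1 - 0.504905)
kappa = -0.3233

-0.3233


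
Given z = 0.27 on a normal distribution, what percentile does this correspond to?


CDF(z) = 0.5 * (1 + erf(z/sqrt(2)))
erf(0.1909) = 0.2128
CDF = 0.6064
Percentile rank = 0.6064 * 100 = 60.64

60.64


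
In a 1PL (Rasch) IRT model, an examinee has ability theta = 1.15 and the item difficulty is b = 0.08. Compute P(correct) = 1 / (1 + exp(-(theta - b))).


theta - b = 1.15 - 0.08 = 1.07
exp(-(theta - b)) = exp(-1.07) = 0.343
P = 1 / (1 + 0.343)
P = 0.7446

0.7446


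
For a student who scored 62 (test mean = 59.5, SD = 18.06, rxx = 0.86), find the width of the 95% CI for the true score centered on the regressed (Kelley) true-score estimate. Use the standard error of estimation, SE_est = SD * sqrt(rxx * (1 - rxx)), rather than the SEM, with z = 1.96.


True score estimate = 0.86*62 + 0.14*59.5 = 61.65
SE_est = SD * sqrt(rxx * (1 - rxx)) = 18.06 * sqrt(0.86 * 0.14) = 18.06 * sqrt(0.1204) = 6.266586
CI = T_est +/- z * SE_est, so width = 2 * z * SE_est = 2 * 1.96 * 6.266586
Width = 24.565

24.565


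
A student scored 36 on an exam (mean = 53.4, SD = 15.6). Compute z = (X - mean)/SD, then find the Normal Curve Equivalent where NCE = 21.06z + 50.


z = (X - mean) / SD = (36 - 53.4) / 15.6
z = -17.4 / 15.6
z = -1.1154
NCE = NCE = 21.06z + 50
Carry z at full precision (z = -17.4 / 15.6) into the conversion:
NCE = 21.06 * (-17.4 / 15.6) + 50 = -366.444 / 15.6 + 50
NCE = -23.49 + 50
NCE = 26.51

26.51


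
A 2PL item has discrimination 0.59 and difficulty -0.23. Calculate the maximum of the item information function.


For 2PL, max info at theta = b = -0.23
I_max = a^2 / 4 = 0.59^2 / 4
= 0.3481 / 4
I_max = 0.087

0.087


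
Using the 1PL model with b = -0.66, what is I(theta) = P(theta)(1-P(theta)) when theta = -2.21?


P = 1/(1+exp(-(-2.21--0.66))) = 0.1751
I = P*(1-P) = 0.1751 * 0.8249
I = 0.1444

0.1444


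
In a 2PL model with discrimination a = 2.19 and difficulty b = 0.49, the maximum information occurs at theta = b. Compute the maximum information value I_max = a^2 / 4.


For 2PL, max info at theta = b = 0.49
I_max = a^2 / 4 = 2.19^2 / 4
= 4.7961 / 4
I_max = 1.199

1.199


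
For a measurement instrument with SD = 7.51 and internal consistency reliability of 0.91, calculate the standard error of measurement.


SEM = SD * sqrt(1 - rxx)
SEM = 7.51 * sqrt(1 - 0.91)
SEM = 7.51 * sqrt(0.09) = 7.51 * 0.3
SEM = 2.253

2.253


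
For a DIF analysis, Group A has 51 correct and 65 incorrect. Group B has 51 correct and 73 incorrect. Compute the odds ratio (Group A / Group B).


Odds_A = 51/65 = 0.7846
Odds_B = 51/73 = 0.6986
OR = Odds_A / Odds_B = 0.7846 / 0.6986
Exactly, OR = (51 * 73) / (65 * 51) = 3723 / 3315
OR = 1.1231

1.1231


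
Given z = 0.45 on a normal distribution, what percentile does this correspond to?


CDF(z) = 0.5 * (1 + erf(z/sqrt(2)))
erf(0.3182) = 0.3473
CDF = 0.6736
Percentile rank = 0.6736 * 100 = 67.36

67.36


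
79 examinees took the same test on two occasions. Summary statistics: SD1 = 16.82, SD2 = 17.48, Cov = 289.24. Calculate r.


r = cov(X,Y) / (SD_X * SD_Y)
r = 289.24 / (16.82 * 17.48)
r = 289.24 / 294.0136
r = 0.9838

0.9838


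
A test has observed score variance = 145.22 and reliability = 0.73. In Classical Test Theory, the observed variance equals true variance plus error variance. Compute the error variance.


var_true = rxx * var_obs = 0.73 * 145.22 = 106.0106
var_error = var_obs - var_true
var_error = 145.22 - 106.0106
var_error = 39.2094

39.2094


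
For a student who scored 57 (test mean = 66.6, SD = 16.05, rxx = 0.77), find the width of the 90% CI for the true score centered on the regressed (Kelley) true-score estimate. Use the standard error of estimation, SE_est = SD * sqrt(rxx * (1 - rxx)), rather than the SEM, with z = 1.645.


True score estimate = 0.77*57 + 0.23*66.6 = 59.208
SE_est = SD * sqrt(rxx * (1 - rxx)) = 16.05 * sqrt(0.77 * 0.23) = 16.05 * sqrt(0.1771) = 6.754362
CI = T_est +/- z * SE_est, so width = 2 * z * SE_est = 2 * 1.645 * 6.754362
Width = 22.2219

22.2219


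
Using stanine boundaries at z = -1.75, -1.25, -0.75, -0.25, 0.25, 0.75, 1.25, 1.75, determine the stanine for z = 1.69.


Stanine boundaries: [-1.75, -1.25, -0.75, -0.25, 0.25, 0.75, 1.25, 1.75]
z = 1.69
Check each boundary:
  z >= -1.75 -> could be stanine 2
  z >= -1.25 -> could be stanine 3
  z >= -0.75 -> could be stanine 4
  z >= -0.25 -> could be stanine 5
  z >= 0.25 -> could be stanine 6
  z >= 0.75 -> could be stanine 7
  z >= 1.25 -> could be stanine 8
  z < 1.75
Highest qualifying boundary gives stanine = 8

8


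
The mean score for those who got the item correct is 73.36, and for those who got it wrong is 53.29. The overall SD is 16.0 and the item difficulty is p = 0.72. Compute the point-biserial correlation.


q = 1 - p = 0.28
rpb = ((M1 - M0) / SD) * sqrt(p * q)
rpb = ((73.36 - 53.29) / 16.0) * sqrt(0.72 * 0.28)
rpb = 0.5632

0.5632


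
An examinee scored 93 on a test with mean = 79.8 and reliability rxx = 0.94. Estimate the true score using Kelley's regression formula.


T_est = rxx * X + (1 - rxx) * mean
T_est = 0.94 * 93 + 0.06 * 79.8
T_est = 87.42 + 4.788
T_est = 92.208

92.208


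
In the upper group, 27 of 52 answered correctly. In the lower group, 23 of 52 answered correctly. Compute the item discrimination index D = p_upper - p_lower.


p_upper = 27/52 = 0.5192
p_lower = 23/52 = 0.4423
D = 0.5192 - 0.4423 = 0.0769

0.0769


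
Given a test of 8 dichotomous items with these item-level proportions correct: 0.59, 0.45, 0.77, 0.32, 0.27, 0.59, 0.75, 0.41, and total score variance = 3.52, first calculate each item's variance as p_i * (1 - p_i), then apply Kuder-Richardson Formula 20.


For each item, compute p_i * q_i:
  Item 1: 0.59 * 0.41 = 0.2419
  Item 2: 0.45 * 0.55 = 0.2475
  Item 3: 0.77 * 0.23 = 0.1771
  Item 4: 0.32 * 0.68 = 0.2176
  Item 5: 0.27 * 0.73 = 0.1971
  Item 6: 0.59 * 0.41 = 0.2419
  Item 7: 0.75 * 0.25 = 0.1875
  Item 8: 0.41 * 0.59 = 0.2419
Sum(p_i * q_i) = 0.2419 + 0.2475 + 0.1771 + 0.2176 + 0.1971 + 0.2419 + 0.1875 + 0.2419 = 1.7525
KR-20 = (k/(k-1)) * (1 - Sum(p_i*q_i) / Var_total)
= (8/7) * (1 - 1.7525/3.52)
= 1.1429 * 0.5021
KR-20 = 0.5739

0.5739


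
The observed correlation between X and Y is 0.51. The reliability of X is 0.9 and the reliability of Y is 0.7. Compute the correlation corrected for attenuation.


r_corrected = rxy / sqrt(rxx * ryy)
= 0.51 / sqrt(0.9 * 0.7)
= 0.51 / sqrt(0.63)
= 0.51 / 0.793725
r_corrected = 0.6425

0.6425


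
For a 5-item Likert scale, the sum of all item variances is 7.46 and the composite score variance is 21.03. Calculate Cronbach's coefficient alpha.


alpha = (k/(k-1)) * (1 - sum(si^2)/s_total^2)
= (5/4) * (1 - 7.46/21.03)
alpha = 0.8066

0.8066


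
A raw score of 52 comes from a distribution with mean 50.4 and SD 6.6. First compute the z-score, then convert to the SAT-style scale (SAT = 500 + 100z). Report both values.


z = (X - mean) / SD = (52 - 50.4) / 6.6
z = 1.6 / 6.6
z = 0.2424
SAT-scale = SAT = 500 + 100z
Carry z at full precision (z = 1.6 / 6.6) into the conversion:
SAT-scale = 500 + 100 * (1.6 / 6.6) = 500 + 160 / 6.6
SAT-scale = 500 + 24.2424
SAT-scale = 524.2424

524.2424


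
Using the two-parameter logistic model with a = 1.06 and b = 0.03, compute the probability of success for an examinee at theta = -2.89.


a*(theta - b) = 1.06 * (-2.89 - 0.03) = -3.0952
exp(--3.0952) = 22.0917
P = 1 / (1 + 22.0917)
P = 0.0433

0.0433


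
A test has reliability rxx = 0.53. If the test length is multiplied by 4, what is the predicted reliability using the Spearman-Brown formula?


r_new = (n * rxx) / (1 + (n-1) * rxx)
r_new = (4 * 0.53) / (1 + 3 * 0.53)
r_new = 2.12 / 2.59
r_new = 0.8185

0.8185


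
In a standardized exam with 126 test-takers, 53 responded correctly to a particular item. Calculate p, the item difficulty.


Item difficulty p = number correct / total examinees
p = 53 / 126
p = 0.4206

0.4206


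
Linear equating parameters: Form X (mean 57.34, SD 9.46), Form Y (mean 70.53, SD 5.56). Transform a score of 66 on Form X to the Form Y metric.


slope = SD_Y / SD_X = 5.56 / 9.46 ~ 0.5877
intercept = mean_Y - slope * mean_X = 70.53 - (5.56 / 9.46) * 57.34 ~ 36.8291
Y = slope * X + intercept. To avoid rounding drift from the rounded slope/intercept, evaluate the equivalent form Y = mean_Y + SD_Y * (X - mean_X) / SD_X at full precision:
Y = 70.53 + 5.56 * (66 - 57.34) / 9.46
Y = 70.53 + 5.56 * 8.66 / 9.46
Y = 70.53 + 48.1496 / 9.46
Y = 70.53 + 5.0898
Y = 75.6198

75.6198


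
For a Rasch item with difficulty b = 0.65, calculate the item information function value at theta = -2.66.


P = 1/(1+exp(-(-2.66-0.65))) = 0.0352
I = P*(1-P) = 0.0352 * 0.9648
I = 0.034

0.034


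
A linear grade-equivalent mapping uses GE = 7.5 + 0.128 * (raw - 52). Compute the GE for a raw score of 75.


raw - median = 75 - 52 = 23
slope * diff = 0.128 * 23 = 2.944
GE = 7.5 + 2.944
GE = 10.444

10.444


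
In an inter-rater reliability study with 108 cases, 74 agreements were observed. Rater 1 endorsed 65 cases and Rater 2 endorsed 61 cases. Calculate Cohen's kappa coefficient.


P_o = 74/108 = 0.685185
P_e = (65*61 + 43*47) / 11664 = 0.513203
kappa = (P_o - P_e) / (1 - P_e)
kappa = (0.685185 - 0.513203) / (1 - 0.513203)
kappa = 0.3533

0.3533


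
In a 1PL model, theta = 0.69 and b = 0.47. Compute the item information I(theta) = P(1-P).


P = 1/(1+exp(-(0.69-0.47))) = 0.5548
I = P*(1-P) = 0.5548 * 0.4452
I = 0.247

0.247


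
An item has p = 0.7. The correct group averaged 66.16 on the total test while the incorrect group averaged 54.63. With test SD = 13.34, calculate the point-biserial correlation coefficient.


q = 1 - p = 0.3
rpb = ((M1 - M0) / SD) * sqrt(p * q)
rpb = ((66.16 - 54.63) / 13.34) * sqrt(0.7 * 0.3)
rpb = 0.3961

0.3961


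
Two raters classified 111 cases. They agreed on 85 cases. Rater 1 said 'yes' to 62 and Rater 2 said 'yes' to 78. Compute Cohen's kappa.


P_o = 85/111 = 0.765766
P_e = (62*78 + 49*33) / 12321 = 0.52374
kappa = (P_o - P_e) / (1 - P_e)
kappa = (0.765766 - 0.52374) / (1 - 0.52374)
kappa = 0.5082

0.5082


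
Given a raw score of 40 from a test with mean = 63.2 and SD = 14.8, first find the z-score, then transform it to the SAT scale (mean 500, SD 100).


z = (X - mean) / SD = (40 - 63.2) / 14.8
z = -23.2 / 14.8
z = -1.5676
SAT-scale = SAT = 500 + 100z
Carry z at full precision (z = -23.2 / 14.8) into the conversion:
SAT-scale = 500 + 100 * (-23.2 / 14.8) = 500 + -2320 / 14.8
SAT-scale = 500 + -156.7568
SAT-scale = 343.2432

343.2432


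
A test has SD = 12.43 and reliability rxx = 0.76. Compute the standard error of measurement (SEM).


SEM = SD * sqrt(1 - rxx)
SEM = 12.43 * sqrt(1 - 0.76)
SEM = 12.43 * sqrt(0.24) = 12.43 * 0.489898
SEM = 6.0894

6.0894


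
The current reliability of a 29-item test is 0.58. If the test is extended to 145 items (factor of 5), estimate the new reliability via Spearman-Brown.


r_new = (n * rxx) / (1 + (n-1) * rxx)
r_new = (5 * 0.58) / (1 + 4 * 0.58)
r_new = 2.9 / 3.32
r_new = 0.8735

0.8735


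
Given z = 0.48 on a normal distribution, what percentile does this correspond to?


CDF(z) = 0.5 * (1 + erf(z/sqrt(2)))
erf(0.3394) = 0.3688
CDF = 0.6844
Percentile rank = 0.6844 * 100 = 68.44

68.44


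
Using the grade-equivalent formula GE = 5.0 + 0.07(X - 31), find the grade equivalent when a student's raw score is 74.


raw - median = 74 - 31 = 43
slope * diff = 0.07 * 43 = 3.01
GE = 5.0 + 3.01
GE = 8.01

8.01


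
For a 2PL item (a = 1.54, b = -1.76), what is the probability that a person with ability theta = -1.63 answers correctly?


a*(theta - b) = 1.54 * (-1.63 - -1.76) = 0.2002
exp(-0.2002) = 0.8186
P = 1 / (1 + 0.8186)
P = 0.5499

0.5499


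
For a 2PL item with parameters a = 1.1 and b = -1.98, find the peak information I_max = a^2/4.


For 2PL, max info at theta = b = -1.98
I_max = a^2 / 4 = 1.1^2 / 4
= 1.21 / 4
I_max = 0.3025

0.3025


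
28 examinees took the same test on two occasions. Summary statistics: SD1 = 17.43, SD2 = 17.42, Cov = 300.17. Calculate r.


r = cov(X,Y) / (SD_X * SD_Y)
r = 300.17 / (17.43 * 17.42)
r = 300.17 / 303.6306
r = 0.9886

0.9886


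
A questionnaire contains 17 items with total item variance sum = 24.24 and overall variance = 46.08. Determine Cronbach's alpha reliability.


alpha = (k/(k-1)) * (1 - sum(si^2)/s_total^2)
= (17/16) * (1 - 24.24/46.08)
alpha = 0.5036

0.5036


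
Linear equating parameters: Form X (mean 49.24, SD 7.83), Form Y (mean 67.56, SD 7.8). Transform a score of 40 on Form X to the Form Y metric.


slope = SD_Y / SD_X = 7.8 / 7.83 ~ 0.9962
intercept = mean_Y - slope * mean_X = 67.56 - (7.8 / 7.83) * 49.24 ~ 18.5087
Y = slope * X + intercept. To avoid rounding drift from the rounded slope/intercept, evaluate the equivalent form Y = mean_Y + SD_Y * (X - mean_X) / SD_X at full precision:
Y = 67.56 + 7.8 * (40 - 49.24) / 7.83
Y = 67.56 - 7.8 * 9.24 / 7.83
Y = 67.56 - 72.072 / 7.83
Y = 67.56 - 9.2046
Y = 58.3554

58.3554


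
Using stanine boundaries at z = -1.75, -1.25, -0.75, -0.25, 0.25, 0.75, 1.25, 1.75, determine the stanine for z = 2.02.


Stanine boundaries: [-1.75, -1.25, -0.75, -0.25, 0.25, 0.75, 1.25, 1.75]
z = 2.02
Check each boundary:
  z >= -1.75 -> could be stanine 2
  z >= -1.25 -> could be stanine 3
  z >= -0.75 -> could be stanine 4
  z >= -0.25 -> could be stanine 5
  z >= 0.25 -> could be stanine 6
  z >= 0.75 -> could be stanine 7
  z >= 1.25 -> could be stanine 8
  z >= 1.75 -> could be stanine 9
Highest qualifying boundary gives stanine = 9

9


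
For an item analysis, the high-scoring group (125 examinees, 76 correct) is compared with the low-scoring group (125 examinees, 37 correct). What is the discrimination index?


p_upper = 76/125 = 0.608
p_lower = 37/125 = 0.296
D = 0.608 - 0.296 = 0.312

0.312


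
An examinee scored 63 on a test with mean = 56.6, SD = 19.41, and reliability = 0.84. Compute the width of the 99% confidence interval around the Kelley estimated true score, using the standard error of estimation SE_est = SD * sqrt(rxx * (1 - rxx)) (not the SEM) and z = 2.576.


True score estimate = 0.84*63 + 0.16*56.6 = 61.976
SE_est = SD * sqrt(rxx * (1 - rxx)) = 19.41 * sqrt(0.84 * 0.16) = 19.41 * sqrt(0.1344) = 7.115824
CI = T_est +/- z * SE_est, so width = 2 * z * SE_est = 2 * 2.576 * 7.115824
Width = 36.6607

36.6607


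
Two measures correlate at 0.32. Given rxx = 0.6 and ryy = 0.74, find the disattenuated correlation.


r_corrected = rxy / sqrt(rxx * ryy)
= 0.32 / sqrt(0.6 * 0.74)
= 0.32 / sqrt(0.444)
= 0.32 / 0.666333
r_corrected = 0.4802

0.4802


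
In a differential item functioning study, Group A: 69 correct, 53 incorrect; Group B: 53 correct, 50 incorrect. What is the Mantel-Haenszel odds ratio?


Odds_A = 69/53 = 1.3019
Odds_B = 53/50 = 1.06
OR = Odds_A / Odds_B = 1.3019 / 1.06
Exactly, OR = (69 * 50) / (53 * 53) = 3450 / 2809
OR = 1.2282

1.2282


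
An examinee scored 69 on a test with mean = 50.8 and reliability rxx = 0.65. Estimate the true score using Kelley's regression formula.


T_est = rxx * X + (1 - rxx) * mean
T_est = 0.65 * 69 + 0.35 * 50.8
T_est = 44.85 + 17.78
T_est = 62.63

62.63


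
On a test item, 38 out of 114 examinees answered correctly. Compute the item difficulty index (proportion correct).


Item difficulty p = number correct / total examinees
p = 38 / 114
p = 0.3333

0.3333


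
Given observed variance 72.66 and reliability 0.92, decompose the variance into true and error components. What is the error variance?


var_true = rxx * var_obs = 0.92 * 72.66 = 66.8472
var_error = var_obs - var_true
var_error = 72.66 - 66.8472
var_error = 5.8128

5.8128


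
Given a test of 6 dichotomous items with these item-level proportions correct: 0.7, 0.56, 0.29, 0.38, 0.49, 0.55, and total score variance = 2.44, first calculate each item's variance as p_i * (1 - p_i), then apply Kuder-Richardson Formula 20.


For each item, compute p_i * q_i:
  Item 1: 0.7 * 0.3 = 0.21
  Item 2: 0.56 * 0.44 = 0.2464
  Item 3: 0.29 * 0.71 = 0.2059
  Item 4: 0.38 * 0.62 = 0.2356
  Item 5: 0.49 * 0.51 = 0.2499
  Item 6: 0.55 * 0.45 = 0.2475
Sum(p_i * q_i) = 0.21 + 0.2464 + 0.2059 + 0.2356 + 0.2499 + 0.2475 = 1.3953
KR-20 = (k/(k-1)) * (1 - Sum(p_i*q_i) / Var_total)
= (6/5) * (1 - 1.3953/2.44)
= 1.2 * 0.4282
KR-20 = 0.5138

0.5138


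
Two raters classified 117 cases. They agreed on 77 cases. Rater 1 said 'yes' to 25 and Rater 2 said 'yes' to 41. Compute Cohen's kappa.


P_o = 77/117 = 0.65812
P_e = (25*41 + 92*76) / 13689 = 0.585653
kappa = (P_o - P_e) / (1 - P_e)
kappa = (0.65812 - 0.585653) / (1 - 0.585653)
kappa = 0.1749

0.1749


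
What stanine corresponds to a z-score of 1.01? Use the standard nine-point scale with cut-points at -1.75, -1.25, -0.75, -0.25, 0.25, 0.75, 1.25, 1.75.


Stanine boundaries: [-1.75, -1.25, -0.75, -0.25, 0.25, 0.75, 1.25, 1.75]
z = 1.01
Check each boundary:
  z >= -1.75 -> could be stanine 2
  z >= -1.25 -> could be stanine 3
  z >= -0.75 -> could be stanine 4
  z >= -0.25 -> could be stanine 5
  z >= 0.25 -> could be stanine 6
  z >= 0.75 -> could be stanine 7
  z < 1.25
  z < 1.75
Highest qualifying boundary gives stanine = 7

7


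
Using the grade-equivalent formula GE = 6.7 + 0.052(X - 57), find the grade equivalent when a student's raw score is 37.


raw - median = 37 - 57 = -20
slope * diff = 0.052 * -20 = -1.04
GE = 6.7 + -1.04
GE = 5.66

5.66


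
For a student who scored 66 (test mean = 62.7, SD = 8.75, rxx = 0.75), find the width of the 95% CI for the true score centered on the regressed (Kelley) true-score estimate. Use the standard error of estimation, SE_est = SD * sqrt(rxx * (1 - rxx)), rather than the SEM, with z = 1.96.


True score estimate = 0.75*66 + 0.25*62.7 = 65.175
SE_est = SD * sqrt(rxx * (1 - rxx)) = 8.75 * sqrt(0.75 * 0.25) = 8.75 * sqrt(0.1875) = 3.788861
CI = T_est +/- z * SE_est, so width = 2 * z * SE_est = 2 * 1.96 * 3.788861
Width = 14.8523

14.8523


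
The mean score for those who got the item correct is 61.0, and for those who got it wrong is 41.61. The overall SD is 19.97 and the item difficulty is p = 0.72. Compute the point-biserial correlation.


q = 1 - p = 0.28
rpb = ((M1 - M0) / SD) * sqrt(p * q)
rpb = ((61.0 - 41.61) / 19.97) * sqrt(0.72 * 0.28)
rpb = 0.436

0.436


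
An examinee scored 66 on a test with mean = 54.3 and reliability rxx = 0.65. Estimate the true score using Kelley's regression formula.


T_est = rxx * X + (1 - rxx) * mean
T_est = 0.65 * 66 + 0.35 * 54.3
T_est = 42.9 + 19.005
T_est = 61.905

61.905


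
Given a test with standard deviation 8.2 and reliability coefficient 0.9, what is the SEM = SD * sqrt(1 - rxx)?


SEM = SD * sqrt(1 - rxx)
SEM = 8.2 * sqrt(1 - 0.9)
SEM = 8.2 * sqrt(0.1) = 8.2 * 0.316228
SEM = 2.5931

2.5931


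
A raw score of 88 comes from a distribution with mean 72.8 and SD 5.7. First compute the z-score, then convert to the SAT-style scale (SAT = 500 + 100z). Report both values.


z = (X - mean) / SD = (88 - 72.8) / 5.7
z = 15.2 / 5.7
z = 2.6667
SAT-scale = SAT = 500 + 100z
Carry z at full precision (z = 15.2 / 5.7) into the conversion:
SAT-scale = 500 + 100 * (15.2 / 5.7) = 500 + 1520 / 5.7
SAT-scale = 500 + 266.6667
SAT-scale = 766.6667

766.6667


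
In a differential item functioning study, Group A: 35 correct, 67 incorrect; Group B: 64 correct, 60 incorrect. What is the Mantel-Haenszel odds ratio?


Odds_A = 35/67 = 0.5224
Odds_B = 64/60 = 1.0667
OR = Odds_A / Odds_B = 0.5224 / 1.0667
Exactly, OR = (35 * 60) / (67 * 64) = 2100 / 4288
OR = 0.4897

0.4897


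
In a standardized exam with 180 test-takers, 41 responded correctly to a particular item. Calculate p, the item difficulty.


Item difficulty p = number correct / total examinees
p = 41 / 180
p = 0.2278

0.2278


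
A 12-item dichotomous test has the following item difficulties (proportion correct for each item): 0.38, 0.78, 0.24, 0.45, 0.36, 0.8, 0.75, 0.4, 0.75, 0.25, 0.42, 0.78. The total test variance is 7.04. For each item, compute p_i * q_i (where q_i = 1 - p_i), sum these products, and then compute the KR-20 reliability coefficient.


For each item, compute p_i * q_i:
  Item 1: 0.38 * 0.62 = 0.2356
  Item 2: 0.78 * 0.22 = 0.1716
  Item 3: 0.24 * 0.76 = 0.1824
  Item 4: 0.45 * 0.55 = 0.2475
  Item 5: 0.36 * 0.64 = 0.2304
  Item 6: 0.8 * 0.2 = 0.16
  Item 7: 0.75 * 0.25 = 0.1875
  Item 8: 0.4 * 0.6 = 0.24
  Item 9: 0.75 * 0.25 = 0.1875
  Item 10: 0.25 * 0.75 = 0.1875
  Item 11: 0.42 * 0.58 = 0.2436
  Item 12: 0.78 * 0.22 = 0.1716
Sum(p_i * q_i) = 0.2356 + 0.1716 + 0.1824 + 0.2475 + 0.2304 + 0.16 + 0.1875 + 0.24 + 0.1875 + 0.1875 + 0.2436 + 0.1716 = 2.4452
KR-20 = (k/(k-1)) * (1 - Sum(p_i*q_i) / Var_total)
= (12/11) * (1 - 2.4452/7.04)
= 1.0909 * 0.6527
KR-20 = 0.712

0.712


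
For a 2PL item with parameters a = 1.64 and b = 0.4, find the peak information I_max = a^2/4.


For 2PL, max info at theta = b = 0.4
I_max = a^2 / 4 = 1.64^2 / 4
= 2.6896 / 4
I_max = 0.6724

0.6724


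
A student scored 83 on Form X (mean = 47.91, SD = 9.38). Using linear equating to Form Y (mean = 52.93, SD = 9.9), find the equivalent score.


slope = SD_Y / SD_X = 9.9 / 9.38 ~ 1.0554
intercept = mean_Y - slope * mean_X = 52.93 - (9.9 / 9.38) * 47.91 ~ 2.364
Y = slope * X + intercept. To avoid rounding drift from the rounded slope/intercept, evaluate the equivalent form Y = mean_Y + SD_Y * (X - mean_X) / SD_X at full precision:
Y = 52.93 + 9.9 * (83 - 47.91) / 9.38
Y = 52.93 + 9.9 * 35.09 / 9.38
Y = 52.93 + 347.391 / 9.38
Y = 52.93 + 37.0353
Y = 89.9653

89.9653


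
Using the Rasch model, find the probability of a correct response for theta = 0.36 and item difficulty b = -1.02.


theta - b = 0.36 - -1.02 = 1.38
exp(-(theta - b)) = exp(-1.38) = 0.2516
P = 1 / (1 + 0.2516)
P = 0.799

0.799


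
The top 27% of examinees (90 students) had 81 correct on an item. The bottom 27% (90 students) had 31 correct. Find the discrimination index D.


p_upper = 81/90 = 0.9
p_lower = 31/90 = 0.3444
D = 0.9 - 0.3444 = 0.5556

0.5556


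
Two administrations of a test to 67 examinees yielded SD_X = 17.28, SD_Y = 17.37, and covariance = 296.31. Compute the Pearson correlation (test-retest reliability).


r = cov(X,Y) / (SD_X * SD_Y)
r = 296.31 / (17.28 * 17.37)
r = 296.31 / 300.1536
r = 0.9872

0.9872


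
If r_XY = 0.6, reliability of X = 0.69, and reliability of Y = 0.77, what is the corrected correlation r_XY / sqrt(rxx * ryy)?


r_corrected = rxy / sqrt(rxx * ryy)
= 0.6 / sqrt(0.69 * 0.77)
= 0.6 / sqrt(0.5313)
= 0.6 / 0.728903
r_corrected = 0.8232

0.8232


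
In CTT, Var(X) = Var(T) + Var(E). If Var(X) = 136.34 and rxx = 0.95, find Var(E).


var_true = rxx * var_obs = 0.95 * 136.34 = 129.523
var_error = var_obs - var_true
var_error = 136.34 - 129.523
var_error = 6.817

6.817


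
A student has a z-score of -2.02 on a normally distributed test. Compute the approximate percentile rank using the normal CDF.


CDF(z) = 0.5 * (1 + erf(z/sqrt(2)))
erf(-1.4284) = -0.9566
CDF = 0.0217
Percentile rank = 0.0217 * 100 = 2.17

2.17


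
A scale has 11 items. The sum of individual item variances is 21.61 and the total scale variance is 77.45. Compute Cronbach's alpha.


alpha = (k/(k-1)) * (1 - sum(si^2)/s_total^2)
= (11/10) * (1 - 21.61/77.45)
alpha = 0.7931

0.7931


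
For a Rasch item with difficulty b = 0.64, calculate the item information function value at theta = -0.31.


P = 1/(1+exp(-(-0.31-0.64))) = 0.2789
I = P*(1-P) = 0.2789 * 0.7211
I = 0.2011

0.2011


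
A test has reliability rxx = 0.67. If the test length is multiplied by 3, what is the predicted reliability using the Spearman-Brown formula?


r_new = (n * rxx) / (1 + (n-1) * rxx)
r_new = (3 * 0.67) / (1 + 2 * 0.67)
r_new = 2.01 / 2.34
r_new = 0.859

0.859


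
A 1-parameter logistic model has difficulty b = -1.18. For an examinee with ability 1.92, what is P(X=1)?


theta - b = 1.92 - -1.18 = 3.1
exp(-(theta - b)) = exp(-3.1) = 0.045
P = 1 / (1 + 0.045)
P = 0.9569

0.9569


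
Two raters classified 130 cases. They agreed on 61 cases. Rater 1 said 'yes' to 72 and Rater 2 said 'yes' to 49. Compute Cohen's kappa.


P_o = 61/130 = 0.469231
P_e = (72*49 + 58*81) / 16900 = 0.486746
kappa = (P_o - P_e) / (1 - P_e)
kappa = (0.469231 - 0.486746) / (1 - 0.486746)
kappa = -0.0341

-0.0341


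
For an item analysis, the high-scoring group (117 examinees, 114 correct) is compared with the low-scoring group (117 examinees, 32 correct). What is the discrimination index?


p_upper = 114/117 = 0.9744
p_lower = 32/117 = 0.2735
D = 0.9744 - 0.2735 = 0.7009

0.7009


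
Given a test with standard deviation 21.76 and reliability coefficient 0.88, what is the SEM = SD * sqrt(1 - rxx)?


SEM = SD * sqrt(1 - rxx)
SEM = 21.76 * sqrt(1 - 0.88)
SEM = 21.76 * sqrt(0.12) = 21.76 * 0.34641
SEM = 7.5379

7.5379


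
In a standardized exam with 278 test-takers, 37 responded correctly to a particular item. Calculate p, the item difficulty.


Item difficulty p = number correct / total examinees
p = 37 / 278
p = 0.1331

0.1331


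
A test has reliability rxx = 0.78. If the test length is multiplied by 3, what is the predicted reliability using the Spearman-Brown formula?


r_new = (n * rxx) / (1 + (n-1) * rxx)
r_new = (3 * 0.78) / (1 + 2 * 0.78)
r_new = 2.34 / 2.56
r_new = 0.9141

0.9141


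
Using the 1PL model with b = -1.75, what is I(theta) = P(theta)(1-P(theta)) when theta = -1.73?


P = 1/(1+exp(-(-1.73--1.75))) = 0.505
I = P*(1-P) = 0.505 * 0.495
I = 0.25

0.25


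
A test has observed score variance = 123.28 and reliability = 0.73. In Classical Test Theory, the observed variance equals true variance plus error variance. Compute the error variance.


var_true = rxx * var_obs = 0.73 * 123.28 = 89.9944
var_error = var_obs - var_true
var_error = 123.28 - 89.9944
var_error = 33.2856

33.2856


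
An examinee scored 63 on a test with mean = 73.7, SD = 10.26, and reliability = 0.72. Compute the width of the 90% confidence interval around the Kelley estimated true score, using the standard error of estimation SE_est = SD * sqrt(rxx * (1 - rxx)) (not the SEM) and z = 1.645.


True score estimate = 0.72*63 + 0.28*73.7 = 65.996
SE_est = SD * sqrt(rxx * (1 - rxx)) = 10.26 * sqrt(0.72 * 0.28) = 10.26 * sqrt(0.2016) = 4.606729
CI = T_est +/- z * SE_est, so width = 2 * z * SE_est = 2 * 1.645 * 4.606729
Width = 15.1561

15.1561


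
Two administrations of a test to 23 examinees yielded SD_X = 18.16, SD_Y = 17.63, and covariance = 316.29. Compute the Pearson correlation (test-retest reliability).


r = cov(X,Y) / (SD_X * SD_Y)
r = 316.29 / (18.16 * 17.63)
r = 316.29 / 320.1608
r = 0.9879

0.9879


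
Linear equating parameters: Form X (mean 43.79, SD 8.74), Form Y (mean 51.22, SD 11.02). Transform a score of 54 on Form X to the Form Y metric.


slope = SD_Y / SD_X = 11.02 / 8.74 ~ 1.2609
intercept = mean_Y - slope * mean_X = 51.22 - (11.02 / 8.74) * 43.79 ~ -3.9935
Y = slope * X + intercept. To avoid rounding drift from the rounded slope/intercept, evaluate the equivalent form Y = mean_Y + SD_Y * (X - mean_X) / SD_X at full precision:
Y = 51.22 + 11.02 * (54 - 43.79) / 8.74
Y = 51.22 + 11.02 * 10.21 / 8.74
Y = 51.22 + 112.5142 / 8.74
Y = 51.22 + 12.8735
Y = 64.0935

64.0935


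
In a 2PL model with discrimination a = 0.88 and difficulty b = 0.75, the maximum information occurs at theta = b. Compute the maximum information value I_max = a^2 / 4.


For 2PL, max info at theta = b = 0.75
I_max = a^2 / 4 = 0.88^2 / 4
= 0.7744 / 4
I_max = 0.1936

0.1936
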